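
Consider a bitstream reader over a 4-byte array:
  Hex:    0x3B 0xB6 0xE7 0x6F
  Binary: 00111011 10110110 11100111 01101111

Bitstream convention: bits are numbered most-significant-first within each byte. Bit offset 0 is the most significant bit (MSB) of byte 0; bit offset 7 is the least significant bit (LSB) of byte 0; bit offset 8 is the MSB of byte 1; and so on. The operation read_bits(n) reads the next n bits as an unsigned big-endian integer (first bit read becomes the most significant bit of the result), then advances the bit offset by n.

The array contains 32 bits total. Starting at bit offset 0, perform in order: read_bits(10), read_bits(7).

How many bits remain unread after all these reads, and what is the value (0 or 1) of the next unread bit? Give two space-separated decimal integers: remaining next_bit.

Answer: 15 1

Derivation:
Read 1: bits[0:10] width=10 -> value=238 (bin 0011101110); offset now 10 = byte 1 bit 2; 22 bits remain
Read 2: bits[10:17] width=7 -> value=109 (bin 1101101); offset now 17 = byte 2 bit 1; 15 bits remain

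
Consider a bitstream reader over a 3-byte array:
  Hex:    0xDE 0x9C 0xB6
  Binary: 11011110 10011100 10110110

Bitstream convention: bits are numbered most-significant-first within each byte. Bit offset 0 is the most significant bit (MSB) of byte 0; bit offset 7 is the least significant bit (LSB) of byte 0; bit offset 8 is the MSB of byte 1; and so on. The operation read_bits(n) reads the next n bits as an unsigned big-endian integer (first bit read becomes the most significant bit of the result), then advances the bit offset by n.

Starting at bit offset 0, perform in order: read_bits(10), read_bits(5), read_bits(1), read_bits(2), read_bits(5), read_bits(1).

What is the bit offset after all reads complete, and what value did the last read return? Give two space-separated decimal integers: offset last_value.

Read 1: bits[0:10] width=10 -> value=890 (bin 1101111010); offset now 10 = byte 1 bit 2; 14 bits remain
Read 2: bits[10:15] width=5 -> value=14 (bin 01110); offset now 15 = byte 1 bit 7; 9 bits remain
Read 3: bits[15:16] width=1 -> value=0 (bin 0); offset now 16 = byte 2 bit 0; 8 bits remain
Read 4: bits[16:18] width=2 -> value=2 (bin 10); offset now 18 = byte 2 bit 2; 6 bits remain
Read 5: bits[18:23] width=5 -> value=27 (bin 11011); offset now 23 = byte 2 bit 7; 1 bits remain
Read 6: bits[23:24] width=1 -> value=0 (bin 0); offset now 24 = byte 3 bit 0; 0 bits remain

Answer: 24 0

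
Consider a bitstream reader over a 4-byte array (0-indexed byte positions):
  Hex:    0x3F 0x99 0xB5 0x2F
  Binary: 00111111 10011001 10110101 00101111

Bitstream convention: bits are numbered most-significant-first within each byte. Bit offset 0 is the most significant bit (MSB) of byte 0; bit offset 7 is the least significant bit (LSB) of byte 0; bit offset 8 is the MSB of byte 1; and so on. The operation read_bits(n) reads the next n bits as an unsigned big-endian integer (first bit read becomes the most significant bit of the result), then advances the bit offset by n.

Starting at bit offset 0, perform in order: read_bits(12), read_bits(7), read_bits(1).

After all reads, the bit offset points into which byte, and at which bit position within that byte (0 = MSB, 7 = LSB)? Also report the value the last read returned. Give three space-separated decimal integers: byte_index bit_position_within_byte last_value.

Answer: 2 4 1

Derivation:
Read 1: bits[0:12] width=12 -> value=1017 (bin 001111111001); offset now 12 = byte 1 bit 4; 20 bits remain
Read 2: bits[12:19] width=7 -> value=77 (bin 1001101); offset now 19 = byte 2 bit 3; 13 bits remain
Read 3: bits[19:20] width=1 -> value=1 (bin 1); offset now 20 = byte 2 bit 4; 12 bits remain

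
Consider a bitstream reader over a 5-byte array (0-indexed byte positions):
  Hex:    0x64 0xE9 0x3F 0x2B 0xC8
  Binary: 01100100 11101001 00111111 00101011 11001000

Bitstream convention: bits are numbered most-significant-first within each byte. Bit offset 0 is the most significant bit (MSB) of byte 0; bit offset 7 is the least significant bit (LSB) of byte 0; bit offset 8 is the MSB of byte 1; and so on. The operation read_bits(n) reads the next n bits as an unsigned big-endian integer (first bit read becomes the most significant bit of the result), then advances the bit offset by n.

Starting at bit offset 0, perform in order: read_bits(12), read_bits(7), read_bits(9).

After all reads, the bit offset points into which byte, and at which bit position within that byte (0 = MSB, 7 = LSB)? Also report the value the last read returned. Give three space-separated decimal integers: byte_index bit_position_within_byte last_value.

Read 1: bits[0:12] width=12 -> value=1614 (bin 011001001110); offset now 12 = byte 1 bit 4; 28 bits remain
Read 2: bits[12:19] width=7 -> value=73 (bin 1001001); offset now 19 = byte 2 bit 3; 21 bits remain
Read 3: bits[19:28] width=9 -> value=498 (bin 111110010); offset now 28 = byte 3 bit 4; 12 bits remain

Answer: 3 4 498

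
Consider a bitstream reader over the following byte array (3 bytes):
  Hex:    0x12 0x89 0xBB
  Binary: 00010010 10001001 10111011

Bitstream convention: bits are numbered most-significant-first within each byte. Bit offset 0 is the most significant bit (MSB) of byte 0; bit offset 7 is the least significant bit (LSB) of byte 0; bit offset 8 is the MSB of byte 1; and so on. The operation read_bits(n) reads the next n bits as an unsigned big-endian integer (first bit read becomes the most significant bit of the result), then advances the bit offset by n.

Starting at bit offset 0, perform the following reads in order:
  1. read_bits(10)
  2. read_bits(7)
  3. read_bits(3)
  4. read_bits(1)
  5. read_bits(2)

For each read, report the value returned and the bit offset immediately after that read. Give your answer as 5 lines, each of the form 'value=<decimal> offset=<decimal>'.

Answer: value=74 offset=10
value=19 offset=17
value=3 offset=20
value=1 offset=21
value=1 offset=23

Derivation:
Read 1: bits[0:10] width=10 -> value=74 (bin 0001001010); offset now 10 = byte 1 bit 2; 14 bits remain
Read 2: bits[10:17] width=7 -> value=19 (bin 0010011); offset now 17 = byte 2 bit 1; 7 bits remain
Read 3: bits[17:20] width=3 -> value=3 (bin 011); offset now 20 = byte 2 bit 4; 4 bits remain
Read 4: bits[20:21] width=1 -> value=1 (bin 1); offset now 21 = byte 2 bit 5; 3 bits remain
Read 5: bits[21:23] width=2 -> value=1 (bin 01); offset now 23 = byte 2 bit 7; 1 bits remain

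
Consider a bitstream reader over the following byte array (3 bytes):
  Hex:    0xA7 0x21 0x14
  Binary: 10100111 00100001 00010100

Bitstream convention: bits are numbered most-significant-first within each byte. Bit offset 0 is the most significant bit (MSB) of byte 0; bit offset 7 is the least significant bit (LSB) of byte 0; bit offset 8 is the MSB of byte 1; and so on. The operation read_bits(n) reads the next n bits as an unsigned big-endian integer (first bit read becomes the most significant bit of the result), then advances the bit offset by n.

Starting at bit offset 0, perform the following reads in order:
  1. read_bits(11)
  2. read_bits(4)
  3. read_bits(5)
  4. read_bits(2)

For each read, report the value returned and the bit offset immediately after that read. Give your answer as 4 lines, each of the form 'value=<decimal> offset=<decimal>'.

Answer: value=1337 offset=11
value=0 offset=15
value=17 offset=20
value=1 offset=22

Derivation:
Read 1: bits[0:11] width=11 -> value=1337 (bin 10100111001); offset now 11 = byte 1 bit 3; 13 bits remain
Read 2: bits[11:15] width=4 -> value=0 (bin 0000); offset now 15 = byte 1 bit 7; 9 bits remain
Read 3: bits[15:20] width=5 -> value=17 (bin 10001); offset now 20 = byte 2 bit 4; 4 bits remain
Read 4: bits[20:22] width=2 -> value=1 (bin 01); offset now 22 = byte 2 bit 6; 2 bits remain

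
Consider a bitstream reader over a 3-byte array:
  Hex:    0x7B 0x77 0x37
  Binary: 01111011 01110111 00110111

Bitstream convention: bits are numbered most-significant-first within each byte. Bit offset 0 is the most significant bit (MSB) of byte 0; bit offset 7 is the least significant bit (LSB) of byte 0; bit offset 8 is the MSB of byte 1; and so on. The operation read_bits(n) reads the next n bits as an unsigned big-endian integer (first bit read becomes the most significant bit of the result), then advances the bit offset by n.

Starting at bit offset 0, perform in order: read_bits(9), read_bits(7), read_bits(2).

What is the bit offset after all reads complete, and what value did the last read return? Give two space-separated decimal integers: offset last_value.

Answer: 18 0

Derivation:
Read 1: bits[0:9] width=9 -> value=246 (bin 011110110); offset now 9 = byte 1 bit 1; 15 bits remain
Read 2: bits[9:16] width=7 -> value=119 (bin 1110111); offset now 16 = byte 2 bit 0; 8 bits remain
Read 3: bits[16:18] width=2 -> value=0 (bin 00); offset now 18 = byte 2 bit 2; 6 bits remain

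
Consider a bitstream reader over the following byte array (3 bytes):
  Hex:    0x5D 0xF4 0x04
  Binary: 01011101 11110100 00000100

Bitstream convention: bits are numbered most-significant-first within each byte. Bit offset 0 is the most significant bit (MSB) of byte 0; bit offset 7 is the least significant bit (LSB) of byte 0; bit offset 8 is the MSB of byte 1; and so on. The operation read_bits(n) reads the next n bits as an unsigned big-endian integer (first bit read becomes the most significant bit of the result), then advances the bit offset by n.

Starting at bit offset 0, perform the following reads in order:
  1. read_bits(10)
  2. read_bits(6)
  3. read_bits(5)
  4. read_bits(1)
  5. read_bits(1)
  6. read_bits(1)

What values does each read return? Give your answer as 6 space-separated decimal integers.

Read 1: bits[0:10] width=10 -> value=375 (bin 0101110111); offset now 10 = byte 1 bit 2; 14 bits remain
Read 2: bits[10:16] width=6 -> value=52 (bin 110100); offset now 16 = byte 2 bit 0; 8 bits remain
Read 3: bits[16:21] width=5 -> value=0 (bin 00000); offset now 21 = byte 2 bit 5; 3 bits remain
Read 4: bits[21:22] width=1 -> value=1 (bin 1); offset now 22 = byte 2 bit 6; 2 bits remain
Read 5: bits[22:23] width=1 -> value=0 (bin 0); offset now 23 = byte 2 bit 7; 1 bits remain
Read 6: bits[23:24] width=1 -> value=0 (bin 0); offset now 24 = byte 3 bit 0; 0 bits remain

Answer: 375 52 0 1 0 0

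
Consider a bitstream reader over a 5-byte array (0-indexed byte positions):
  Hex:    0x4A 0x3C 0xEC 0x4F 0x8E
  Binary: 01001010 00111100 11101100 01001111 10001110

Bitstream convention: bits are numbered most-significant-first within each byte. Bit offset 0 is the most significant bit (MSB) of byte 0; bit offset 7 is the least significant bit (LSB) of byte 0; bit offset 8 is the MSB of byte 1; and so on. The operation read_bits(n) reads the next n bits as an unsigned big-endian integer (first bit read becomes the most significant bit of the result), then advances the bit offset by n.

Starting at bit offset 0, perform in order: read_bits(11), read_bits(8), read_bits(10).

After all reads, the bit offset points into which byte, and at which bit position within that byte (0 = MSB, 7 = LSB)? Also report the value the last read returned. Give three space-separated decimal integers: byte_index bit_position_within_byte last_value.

Read 1: bits[0:11] width=11 -> value=593 (bin 01001010001); offset now 11 = byte 1 bit 3; 29 bits remain
Read 2: bits[11:19] width=8 -> value=231 (bin 11100111); offset now 19 = byte 2 bit 3; 21 bits remain
Read 3: bits[19:29] width=10 -> value=393 (bin 0110001001); offset now 29 = byte 3 bit 5; 11 bits remain

Answer: 3 5 393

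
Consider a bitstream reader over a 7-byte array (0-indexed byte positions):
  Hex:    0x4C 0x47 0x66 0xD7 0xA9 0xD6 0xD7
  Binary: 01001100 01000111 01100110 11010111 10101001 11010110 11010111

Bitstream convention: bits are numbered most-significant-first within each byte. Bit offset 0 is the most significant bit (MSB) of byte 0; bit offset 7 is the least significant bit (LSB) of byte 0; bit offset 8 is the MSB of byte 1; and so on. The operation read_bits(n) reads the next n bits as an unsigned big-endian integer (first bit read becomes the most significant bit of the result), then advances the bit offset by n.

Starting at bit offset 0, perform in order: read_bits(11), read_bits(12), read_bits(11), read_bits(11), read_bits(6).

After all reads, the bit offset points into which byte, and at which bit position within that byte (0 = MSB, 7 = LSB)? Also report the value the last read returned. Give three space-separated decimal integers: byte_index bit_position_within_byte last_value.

Answer: 6 3 54

Derivation:
Read 1: bits[0:11] width=11 -> value=610 (bin 01001100010); offset now 11 = byte 1 bit 3; 45 bits remain
Read 2: bits[11:23] width=12 -> value=947 (bin 001110110011); offset now 23 = byte 2 bit 7; 33 bits remain
Read 3: bits[23:34] width=11 -> value=862 (bin 01101011110); offset now 34 = byte 4 bit 2; 22 bits remain
Read 4: bits[34:45] width=11 -> value=1338 (bin 10100111010); offset now 45 = byte 5 bit 5; 11 bits remain
Read 5: bits[45:51] width=6 -> value=54 (bin 110110); offset now 51 = byte 6 bit 3; 5 bits remain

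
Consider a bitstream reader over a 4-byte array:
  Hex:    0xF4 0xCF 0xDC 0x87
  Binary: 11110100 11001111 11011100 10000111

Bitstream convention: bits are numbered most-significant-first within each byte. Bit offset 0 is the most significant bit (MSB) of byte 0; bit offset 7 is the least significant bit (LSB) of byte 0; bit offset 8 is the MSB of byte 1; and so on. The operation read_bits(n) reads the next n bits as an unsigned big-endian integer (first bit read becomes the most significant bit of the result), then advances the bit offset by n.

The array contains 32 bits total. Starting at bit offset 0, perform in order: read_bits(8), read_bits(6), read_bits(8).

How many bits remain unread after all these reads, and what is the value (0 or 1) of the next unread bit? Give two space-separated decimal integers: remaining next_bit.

Answer: 10 0

Derivation:
Read 1: bits[0:8] width=8 -> value=244 (bin 11110100); offset now 8 = byte 1 bit 0; 24 bits remain
Read 2: bits[8:14] width=6 -> value=51 (bin 110011); offset now 14 = byte 1 bit 6; 18 bits remain
Read 3: bits[14:22] width=8 -> value=247 (bin 11110111); offset now 22 = byte 2 bit 6; 10 bits remain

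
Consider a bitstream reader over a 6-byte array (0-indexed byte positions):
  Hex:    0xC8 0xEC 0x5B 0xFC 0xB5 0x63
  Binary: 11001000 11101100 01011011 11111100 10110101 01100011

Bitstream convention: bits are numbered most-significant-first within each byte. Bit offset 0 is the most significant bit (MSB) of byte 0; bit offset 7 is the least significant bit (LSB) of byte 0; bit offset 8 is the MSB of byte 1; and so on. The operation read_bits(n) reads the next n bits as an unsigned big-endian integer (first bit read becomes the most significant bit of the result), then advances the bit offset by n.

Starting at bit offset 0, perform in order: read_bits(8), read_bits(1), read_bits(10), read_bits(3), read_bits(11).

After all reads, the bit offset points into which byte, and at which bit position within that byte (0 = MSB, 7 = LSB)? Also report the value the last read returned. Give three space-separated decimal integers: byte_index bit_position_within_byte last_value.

Read 1: bits[0:8] width=8 -> value=200 (bin 11001000); offset now 8 = byte 1 bit 0; 40 bits remain
Read 2: bits[8:9] width=1 -> value=1 (bin 1); offset now 9 = byte 1 bit 1; 39 bits remain
Read 3: bits[9:19] width=10 -> value=866 (bin 1101100010); offset now 19 = byte 2 bit 3; 29 bits remain
Read 4: bits[19:22] width=3 -> value=6 (bin 110); offset now 22 = byte 2 bit 6; 26 bits remain
Read 5: bits[22:33] width=11 -> value=2041 (bin 11111111001); offset now 33 = byte 4 bit 1; 15 bits remain

Answer: 4 1 2041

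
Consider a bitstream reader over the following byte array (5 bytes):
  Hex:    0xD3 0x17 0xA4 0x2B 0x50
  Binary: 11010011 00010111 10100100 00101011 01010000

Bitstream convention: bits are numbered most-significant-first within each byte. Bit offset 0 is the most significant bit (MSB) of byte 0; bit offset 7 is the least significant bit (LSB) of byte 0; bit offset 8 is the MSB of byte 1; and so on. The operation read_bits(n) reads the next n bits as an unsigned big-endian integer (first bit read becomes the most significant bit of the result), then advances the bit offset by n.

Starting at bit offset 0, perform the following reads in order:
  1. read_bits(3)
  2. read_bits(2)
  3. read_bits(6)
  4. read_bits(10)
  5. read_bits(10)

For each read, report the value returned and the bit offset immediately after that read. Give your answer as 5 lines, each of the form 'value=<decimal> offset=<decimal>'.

Answer: value=6 offset=3
value=2 offset=5
value=24 offset=11
value=756 offset=21
value=533 offset=31

Derivation:
Read 1: bits[0:3] width=3 -> value=6 (bin 110); offset now 3 = byte 0 bit 3; 37 bits remain
Read 2: bits[3:5] width=2 -> value=2 (bin 10); offset now 5 = byte 0 bit 5; 35 bits remain
Read 3: bits[5:11] width=6 -> value=24 (bin 011000); offset now 11 = byte 1 bit 3; 29 bits remain
Read 4: bits[11:21] width=10 -> value=756 (bin 1011110100); offset now 21 = byte 2 bit 5; 19 bits remain
Read 5: bits[21:31] width=10 -> value=533 (bin 1000010101); offset now 31 = byte 3 bit 7; 9 bits remain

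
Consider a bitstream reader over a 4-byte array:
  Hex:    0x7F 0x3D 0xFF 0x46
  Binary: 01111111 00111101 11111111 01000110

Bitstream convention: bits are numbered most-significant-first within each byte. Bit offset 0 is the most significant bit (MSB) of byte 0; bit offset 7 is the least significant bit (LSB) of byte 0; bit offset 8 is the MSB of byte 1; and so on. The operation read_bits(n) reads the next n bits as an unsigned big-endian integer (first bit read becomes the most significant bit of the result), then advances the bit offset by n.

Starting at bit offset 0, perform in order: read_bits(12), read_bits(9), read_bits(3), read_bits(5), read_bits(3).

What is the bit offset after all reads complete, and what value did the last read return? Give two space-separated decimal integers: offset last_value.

Answer: 32 6

Derivation:
Read 1: bits[0:12] width=12 -> value=2035 (bin 011111110011); offset now 12 = byte 1 bit 4; 20 bits remain
Read 2: bits[12:21] width=9 -> value=447 (bin 110111111); offset now 21 = byte 2 bit 5; 11 bits remain
Read 3: bits[21:24] width=3 -> value=7 (bin 111); offset now 24 = byte 3 bit 0; 8 bits remain
Read 4: bits[24:29] width=5 -> value=8 (bin 01000); offset now 29 = byte 3 bit 5; 3 bits remain
Read 5: bits[29:32] width=3 -> value=6 (bin 110); offset now 32 = byte 4 bit 0; 0 bits remain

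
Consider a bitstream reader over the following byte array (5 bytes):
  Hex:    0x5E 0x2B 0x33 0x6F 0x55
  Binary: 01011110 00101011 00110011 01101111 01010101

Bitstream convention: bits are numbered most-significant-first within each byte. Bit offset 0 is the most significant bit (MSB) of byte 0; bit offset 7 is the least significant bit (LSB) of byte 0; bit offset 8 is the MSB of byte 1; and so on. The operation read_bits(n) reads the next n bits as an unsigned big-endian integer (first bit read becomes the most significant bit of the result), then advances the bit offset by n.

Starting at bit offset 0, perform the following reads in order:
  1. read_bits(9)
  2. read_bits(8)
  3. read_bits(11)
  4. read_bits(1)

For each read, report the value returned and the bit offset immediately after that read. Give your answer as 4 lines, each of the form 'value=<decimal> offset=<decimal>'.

Read 1: bits[0:9] width=9 -> value=188 (bin 010111100); offset now 9 = byte 1 bit 1; 31 bits remain
Read 2: bits[9:17] width=8 -> value=86 (bin 01010110); offset now 17 = byte 2 bit 1; 23 bits remain
Read 3: bits[17:28] width=11 -> value=822 (bin 01100110110); offset now 28 = byte 3 bit 4; 12 bits remain
Read 4: bits[28:29] width=1 -> value=1 (bin 1); offset now 29 = byte 3 bit 5; 11 bits remain

Answer: value=188 offset=9
value=86 offset=17
value=822 offset=28
value=1 offset=29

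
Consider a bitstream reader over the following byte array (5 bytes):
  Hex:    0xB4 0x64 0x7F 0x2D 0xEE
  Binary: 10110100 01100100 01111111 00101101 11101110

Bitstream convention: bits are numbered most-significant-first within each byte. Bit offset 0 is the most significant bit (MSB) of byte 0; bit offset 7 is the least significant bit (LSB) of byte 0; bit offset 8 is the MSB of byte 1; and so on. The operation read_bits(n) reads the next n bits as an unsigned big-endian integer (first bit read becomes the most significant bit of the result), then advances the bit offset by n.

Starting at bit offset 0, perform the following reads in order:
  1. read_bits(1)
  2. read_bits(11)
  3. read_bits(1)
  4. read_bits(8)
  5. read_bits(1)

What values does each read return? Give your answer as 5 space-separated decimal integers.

Answer: 1 838 0 143 1

Derivation:
Read 1: bits[0:1] width=1 -> value=1 (bin 1); offset now 1 = byte 0 bit 1; 39 bits remain
Read 2: bits[1:12] width=11 -> value=838 (bin 01101000110); offset now 12 = byte 1 bit 4; 28 bits remain
Read 3: bits[12:13] width=1 -> value=0 (bin 0); offset now 13 = byte 1 bit 5; 27 bits remain
Read 4: bits[13:21] width=8 -> value=143 (bin 10001111); offset now 21 = byte 2 bit 5; 19 bits remain
Read 5: bits[21:22] width=1 -> value=1 (bin 1); offset now 22 = byte 2 bit 6; 18 bits remain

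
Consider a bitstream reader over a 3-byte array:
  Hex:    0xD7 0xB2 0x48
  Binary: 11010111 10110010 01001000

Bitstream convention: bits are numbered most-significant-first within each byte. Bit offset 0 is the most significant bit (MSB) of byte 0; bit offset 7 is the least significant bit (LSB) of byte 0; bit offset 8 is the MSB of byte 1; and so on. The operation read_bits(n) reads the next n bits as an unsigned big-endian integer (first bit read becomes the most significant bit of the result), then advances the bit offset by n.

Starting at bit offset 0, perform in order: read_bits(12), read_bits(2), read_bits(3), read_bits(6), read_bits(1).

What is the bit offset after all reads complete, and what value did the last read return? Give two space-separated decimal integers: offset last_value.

Read 1: bits[0:12] width=12 -> value=3451 (bin 110101111011); offset now 12 = byte 1 bit 4; 12 bits remain
Read 2: bits[12:14] width=2 -> value=0 (bin 00); offset now 14 = byte 1 bit 6; 10 bits remain
Read 3: bits[14:17] width=3 -> value=4 (bin 100); offset now 17 = byte 2 bit 1; 7 bits remain
Read 4: bits[17:23] width=6 -> value=36 (bin 100100); offset now 23 = byte 2 bit 7; 1 bits remain
Read 5: bits[23:24] width=1 -> value=0 (bin 0); offset now 24 = byte 3 bit 0; 0 bits remain

Answer: 24 0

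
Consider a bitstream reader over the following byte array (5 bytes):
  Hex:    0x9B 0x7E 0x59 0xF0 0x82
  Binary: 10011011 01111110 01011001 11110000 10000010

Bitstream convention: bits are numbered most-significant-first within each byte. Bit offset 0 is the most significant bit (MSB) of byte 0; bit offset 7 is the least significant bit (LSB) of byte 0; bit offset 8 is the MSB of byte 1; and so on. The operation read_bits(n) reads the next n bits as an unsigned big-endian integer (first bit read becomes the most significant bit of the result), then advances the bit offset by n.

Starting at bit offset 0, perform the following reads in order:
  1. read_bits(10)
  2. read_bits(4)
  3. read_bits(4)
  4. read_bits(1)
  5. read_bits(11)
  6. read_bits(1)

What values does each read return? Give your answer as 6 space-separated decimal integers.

Read 1: bits[0:10] width=10 -> value=621 (bin 1001101101); offset now 10 = byte 1 bit 2; 30 bits remain
Read 2: bits[10:14] width=4 -> value=15 (bin 1111); offset now 14 = byte 1 bit 6; 26 bits remain
Read 3: bits[14:18] width=4 -> value=9 (bin 1001); offset now 18 = byte 2 bit 2; 22 bits remain
Read 4: bits[18:19] width=1 -> value=0 (bin 0); offset now 19 = byte 2 bit 3; 21 bits remain
Read 5: bits[19:30] width=11 -> value=1660 (bin 11001111100); offset now 30 = byte 3 bit 6; 10 bits remain
Read 6: bits[30:31] width=1 -> value=0 (bin 0); offset now 31 = byte 3 bit 7; 9 bits remain

Answer: 621 15 9 0 1660 0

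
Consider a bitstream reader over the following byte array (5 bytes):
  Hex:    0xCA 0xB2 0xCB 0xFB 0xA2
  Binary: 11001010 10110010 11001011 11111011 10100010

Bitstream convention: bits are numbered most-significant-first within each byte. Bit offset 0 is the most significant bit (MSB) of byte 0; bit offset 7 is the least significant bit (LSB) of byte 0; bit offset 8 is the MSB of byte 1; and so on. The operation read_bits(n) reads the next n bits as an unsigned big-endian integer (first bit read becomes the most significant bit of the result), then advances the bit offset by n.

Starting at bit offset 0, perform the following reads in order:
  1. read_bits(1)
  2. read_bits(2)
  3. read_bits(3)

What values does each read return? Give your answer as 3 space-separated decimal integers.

Read 1: bits[0:1] width=1 -> value=1 (bin 1); offset now 1 = byte 0 bit 1; 39 bits remain
Read 2: bits[1:3] width=2 -> value=2 (bin 10); offset now 3 = byte 0 bit 3; 37 bits remain
Read 3: bits[3:6] width=3 -> value=2 (bin 010); offset now 6 = byte 0 bit 6; 34 bits remain

Answer: 1 2 2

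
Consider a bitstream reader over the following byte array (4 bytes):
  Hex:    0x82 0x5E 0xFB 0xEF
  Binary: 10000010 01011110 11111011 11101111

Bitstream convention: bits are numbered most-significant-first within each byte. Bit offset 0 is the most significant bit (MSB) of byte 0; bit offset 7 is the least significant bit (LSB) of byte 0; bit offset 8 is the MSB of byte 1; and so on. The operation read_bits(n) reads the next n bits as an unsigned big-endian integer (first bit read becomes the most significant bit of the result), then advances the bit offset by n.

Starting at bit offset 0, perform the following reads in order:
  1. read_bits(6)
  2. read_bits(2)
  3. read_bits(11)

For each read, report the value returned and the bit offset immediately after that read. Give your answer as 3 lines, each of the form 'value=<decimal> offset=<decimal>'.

Read 1: bits[0:6] width=6 -> value=32 (bin 100000); offset now 6 = byte 0 bit 6; 26 bits remain
Read 2: bits[6:8] width=2 -> value=2 (bin 10); offset now 8 = byte 1 bit 0; 24 bits remain
Read 3: bits[8:19] width=11 -> value=759 (bin 01011110111); offset now 19 = byte 2 bit 3; 13 bits remain

Answer: value=32 offset=6
value=2 offset=8
value=759 offset=19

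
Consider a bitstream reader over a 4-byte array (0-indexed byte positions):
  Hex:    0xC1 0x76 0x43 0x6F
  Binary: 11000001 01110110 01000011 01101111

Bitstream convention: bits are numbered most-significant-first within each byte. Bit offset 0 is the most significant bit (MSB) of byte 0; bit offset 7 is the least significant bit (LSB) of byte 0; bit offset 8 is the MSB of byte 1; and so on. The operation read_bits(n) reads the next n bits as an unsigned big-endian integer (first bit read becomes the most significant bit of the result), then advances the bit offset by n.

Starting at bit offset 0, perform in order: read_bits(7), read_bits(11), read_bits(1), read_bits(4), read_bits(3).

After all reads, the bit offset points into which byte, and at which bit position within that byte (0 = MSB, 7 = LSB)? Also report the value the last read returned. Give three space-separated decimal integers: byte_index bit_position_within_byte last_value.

Read 1: bits[0:7] width=7 -> value=96 (bin 1100000); offset now 7 = byte 0 bit 7; 25 bits remain
Read 2: bits[7:18] width=11 -> value=1497 (bin 10111011001); offset now 18 = byte 2 bit 2; 14 bits remain
Read 3: bits[18:19] width=1 -> value=0 (bin 0); offset now 19 = byte 2 bit 3; 13 bits remain
Read 4: bits[19:23] width=4 -> value=1 (bin 0001); offset now 23 = byte 2 bit 7; 9 bits remain
Read 5: bits[23:26] width=3 -> value=5 (bin 101); offset now 26 = byte 3 bit 2; 6 bits remain

Answer: 3 2 5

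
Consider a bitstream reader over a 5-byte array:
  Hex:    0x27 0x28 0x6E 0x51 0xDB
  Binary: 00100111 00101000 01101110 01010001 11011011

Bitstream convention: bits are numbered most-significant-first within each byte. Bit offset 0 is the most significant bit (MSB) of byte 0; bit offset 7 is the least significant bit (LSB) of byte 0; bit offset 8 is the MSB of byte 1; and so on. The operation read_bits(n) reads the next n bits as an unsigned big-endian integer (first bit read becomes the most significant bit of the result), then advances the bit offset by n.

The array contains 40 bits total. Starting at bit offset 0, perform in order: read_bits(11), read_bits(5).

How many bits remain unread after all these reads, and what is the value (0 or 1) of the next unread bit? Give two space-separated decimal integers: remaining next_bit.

Answer: 24 0

Derivation:
Read 1: bits[0:11] width=11 -> value=313 (bin 00100111001); offset now 11 = byte 1 bit 3; 29 bits remain
Read 2: bits[11:16] width=5 -> value=8 (bin 01000); offset now 16 = byte 2 bit 0; 24 bits remain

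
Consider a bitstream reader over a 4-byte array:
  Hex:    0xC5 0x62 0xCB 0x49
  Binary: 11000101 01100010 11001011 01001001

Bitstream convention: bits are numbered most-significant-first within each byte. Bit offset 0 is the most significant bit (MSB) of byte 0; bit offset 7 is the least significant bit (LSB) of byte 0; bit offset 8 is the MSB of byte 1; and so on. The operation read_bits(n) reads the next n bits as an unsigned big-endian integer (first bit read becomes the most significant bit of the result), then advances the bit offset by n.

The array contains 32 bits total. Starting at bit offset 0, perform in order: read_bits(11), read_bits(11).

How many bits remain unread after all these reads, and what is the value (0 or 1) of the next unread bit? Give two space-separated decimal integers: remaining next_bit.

Read 1: bits[0:11] width=11 -> value=1579 (bin 11000101011); offset now 11 = byte 1 bit 3; 21 bits remain
Read 2: bits[11:22] width=11 -> value=178 (bin 00010110010); offset now 22 = byte 2 bit 6; 10 bits remain

Answer: 10 1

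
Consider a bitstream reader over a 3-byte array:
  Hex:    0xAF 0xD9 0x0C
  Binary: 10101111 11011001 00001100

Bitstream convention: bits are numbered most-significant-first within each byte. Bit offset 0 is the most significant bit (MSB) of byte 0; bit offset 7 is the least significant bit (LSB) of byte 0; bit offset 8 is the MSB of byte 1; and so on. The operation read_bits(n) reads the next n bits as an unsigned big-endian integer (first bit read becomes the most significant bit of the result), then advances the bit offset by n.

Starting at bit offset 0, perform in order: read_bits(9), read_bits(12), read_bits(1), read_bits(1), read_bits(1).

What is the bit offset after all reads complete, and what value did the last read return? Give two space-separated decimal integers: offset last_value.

Answer: 24 0

Derivation:
Read 1: bits[0:9] width=9 -> value=351 (bin 101011111); offset now 9 = byte 1 bit 1; 15 bits remain
Read 2: bits[9:21] width=12 -> value=2849 (bin 101100100001); offset now 21 = byte 2 bit 5; 3 bits remain
Read 3: bits[21:22] width=1 -> value=1 (bin 1); offset now 22 = byte 2 bit 6; 2 bits remain
Read 4: bits[22:23] width=1 -> value=0 (bin 0); offset now 23 = byte 2 bit 7; 1 bits remain
Read 5: bits[23:24] width=1 -> value=0 (bin 0); offset now 24 = byte 3 bit 0; 0 bits remain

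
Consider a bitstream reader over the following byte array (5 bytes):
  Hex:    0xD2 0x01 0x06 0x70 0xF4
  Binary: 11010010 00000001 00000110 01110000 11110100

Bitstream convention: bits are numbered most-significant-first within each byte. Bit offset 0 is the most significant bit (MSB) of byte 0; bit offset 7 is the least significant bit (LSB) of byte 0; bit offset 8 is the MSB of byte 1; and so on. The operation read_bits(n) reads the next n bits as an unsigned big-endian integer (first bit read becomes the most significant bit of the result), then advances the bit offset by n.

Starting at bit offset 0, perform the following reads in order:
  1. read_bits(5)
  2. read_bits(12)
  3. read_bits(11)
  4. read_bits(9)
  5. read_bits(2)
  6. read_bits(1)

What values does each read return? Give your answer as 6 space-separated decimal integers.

Answer: 26 1026 103 30 2 0

Derivation:
Read 1: bits[0:5] width=5 -> value=26 (bin 11010); offset now 5 = byte 0 bit 5; 35 bits remain
Read 2: bits[5:17] width=12 -> value=1026 (bin 010000000010); offset now 17 = byte 2 bit 1; 23 bits remain
Read 3: bits[17:28] width=11 -> value=103 (bin 00001100111); offset now 28 = byte 3 bit 4; 12 bits remain
Read 4: bits[28:37] width=9 -> value=30 (bin 000011110); offset now 37 = byte 4 bit 5; 3 bits remain
Read 5: bits[37:39] width=2 -> value=2 (bin 10); offset now 39 = byte 4 bit 7; 1 bits remain
Read 6: bits[39:40] width=1 -> value=0 (bin 0); offset now 40 = byte 5 bit 0; 0 bits remain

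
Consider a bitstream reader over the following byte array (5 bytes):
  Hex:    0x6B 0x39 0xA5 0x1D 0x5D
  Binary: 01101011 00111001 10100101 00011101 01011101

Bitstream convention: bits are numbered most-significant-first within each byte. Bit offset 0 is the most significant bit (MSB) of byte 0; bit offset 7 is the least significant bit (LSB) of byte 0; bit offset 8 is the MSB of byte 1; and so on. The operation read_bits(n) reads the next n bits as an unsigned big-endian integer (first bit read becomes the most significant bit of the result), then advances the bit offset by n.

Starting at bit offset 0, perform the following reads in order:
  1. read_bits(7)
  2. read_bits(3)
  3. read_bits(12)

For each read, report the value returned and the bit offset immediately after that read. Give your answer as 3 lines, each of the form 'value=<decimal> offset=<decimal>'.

Read 1: bits[0:7] width=7 -> value=53 (bin 0110101); offset now 7 = byte 0 bit 7; 33 bits remain
Read 2: bits[7:10] width=3 -> value=4 (bin 100); offset now 10 = byte 1 bit 2; 30 bits remain
Read 3: bits[10:22] width=12 -> value=3689 (bin 111001101001); offset now 22 = byte 2 bit 6; 18 bits remain

Answer: value=53 offset=7
value=4 offset=10
value=3689 offset=22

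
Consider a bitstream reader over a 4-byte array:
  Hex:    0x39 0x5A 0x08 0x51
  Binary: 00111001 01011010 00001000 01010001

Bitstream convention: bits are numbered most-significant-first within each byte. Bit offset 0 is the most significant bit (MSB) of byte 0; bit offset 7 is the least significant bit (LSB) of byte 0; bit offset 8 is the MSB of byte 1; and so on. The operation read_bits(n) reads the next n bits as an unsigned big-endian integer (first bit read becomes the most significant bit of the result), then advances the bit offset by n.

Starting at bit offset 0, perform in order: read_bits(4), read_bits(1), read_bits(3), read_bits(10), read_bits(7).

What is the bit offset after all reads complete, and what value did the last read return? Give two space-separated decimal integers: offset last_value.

Read 1: bits[0:4] width=4 -> value=3 (bin 0011); offset now 4 = byte 0 bit 4; 28 bits remain
Read 2: bits[4:5] width=1 -> value=1 (bin 1); offset now 5 = byte 0 bit 5; 27 bits remain
Read 3: bits[5:8] width=3 -> value=1 (bin 001); offset now 8 = byte 1 bit 0; 24 bits remain
Read 4: bits[8:18] width=10 -> value=360 (bin 0101101000); offset now 18 = byte 2 bit 2; 14 bits remain
Read 5: bits[18:25] width=7 -> value=16 (bin 0010000); offset now 25 = byte 3 bit 1; 7 bits remain

Answer: 25 16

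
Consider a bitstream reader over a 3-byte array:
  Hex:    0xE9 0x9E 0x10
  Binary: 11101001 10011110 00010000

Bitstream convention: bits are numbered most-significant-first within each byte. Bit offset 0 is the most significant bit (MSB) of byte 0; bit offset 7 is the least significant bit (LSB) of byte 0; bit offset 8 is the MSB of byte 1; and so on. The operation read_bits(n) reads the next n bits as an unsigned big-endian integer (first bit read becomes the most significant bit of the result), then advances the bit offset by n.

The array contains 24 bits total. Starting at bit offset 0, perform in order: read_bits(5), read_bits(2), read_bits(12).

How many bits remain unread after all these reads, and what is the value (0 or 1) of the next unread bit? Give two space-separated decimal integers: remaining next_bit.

Answer: 5 1

Derivation:
Read 1: bits[0:5] width=5 -> value=29 (bin 11101); offset now 5 = byte 0 bit 5; 19 bits remain
Read 2: bits[5:7] width=2 -> value=0 (bin 00); offset now 7 = byte 0 bit 7; 17 bits remain
Read 3: bits[7:19] width=12 -> value=3312 (bin 110011110000); offset now 19 = byte 2 bit 3; 5 bits remain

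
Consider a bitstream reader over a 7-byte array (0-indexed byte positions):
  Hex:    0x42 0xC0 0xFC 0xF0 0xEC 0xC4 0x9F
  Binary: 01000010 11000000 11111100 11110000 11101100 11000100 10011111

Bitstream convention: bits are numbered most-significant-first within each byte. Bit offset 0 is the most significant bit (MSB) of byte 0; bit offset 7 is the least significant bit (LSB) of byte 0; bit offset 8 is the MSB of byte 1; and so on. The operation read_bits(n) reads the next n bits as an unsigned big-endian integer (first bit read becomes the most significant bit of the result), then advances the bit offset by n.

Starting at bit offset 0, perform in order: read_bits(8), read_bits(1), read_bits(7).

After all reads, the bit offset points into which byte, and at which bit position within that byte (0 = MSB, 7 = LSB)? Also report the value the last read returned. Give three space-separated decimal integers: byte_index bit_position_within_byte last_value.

Read 1: bits[0:8] width=8 -> value=66 (bin 01000010); offset now 8 = byte 1 bit 0; 48 bits remain
Read 2: bits[8:9] width=1 -> value=1 (bin 1); offset now 9 = byte 1 bit 1; 47 bits remain
Read 3: bits[9:16] width=7 -> value=64 (bin 1000000); offset now 16 = byte 2 bit 0; 40 bits remain

Answer: 2 0 64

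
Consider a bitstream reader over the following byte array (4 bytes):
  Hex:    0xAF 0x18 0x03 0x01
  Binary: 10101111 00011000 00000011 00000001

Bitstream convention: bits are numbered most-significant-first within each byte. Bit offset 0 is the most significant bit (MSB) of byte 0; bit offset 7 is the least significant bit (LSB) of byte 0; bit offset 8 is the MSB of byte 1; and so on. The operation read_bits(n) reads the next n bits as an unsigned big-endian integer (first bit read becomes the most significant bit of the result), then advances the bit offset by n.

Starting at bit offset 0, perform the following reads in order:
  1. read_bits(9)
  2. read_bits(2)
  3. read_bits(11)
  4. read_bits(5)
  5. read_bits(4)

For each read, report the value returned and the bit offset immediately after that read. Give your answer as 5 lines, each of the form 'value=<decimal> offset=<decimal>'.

Answer: value=350 offset=9
value=0 offset=11
value=1536 offset=22
value=24 offset=27
value=0 offset=31

Derivation:
Read 1: bits[0:9] width=9 -> value=350 (bin 101011110); offset now 9 = byte 1 bit 1; 23 bits remain
Read 2: bits[9:11] width=2 -> value=0 (bin 00); offset now 11 = byte 1 bit 3; 21 bits remain
Read 3: bits[11:22] width=11 -> value=1536 (bin 11000000000); offset now 22 = byte 2 bit 6; 10 bits remain
Read 4: bits[22:27] width=5 -> value=24 (bin 11000); offset now 27 = byte 3 bit 3; 5 bits remain
Read 5: bits[27:31] width=4 -> value=0 (bin 0000); offset now 31 = byte 3 bit 7; 1 bits remain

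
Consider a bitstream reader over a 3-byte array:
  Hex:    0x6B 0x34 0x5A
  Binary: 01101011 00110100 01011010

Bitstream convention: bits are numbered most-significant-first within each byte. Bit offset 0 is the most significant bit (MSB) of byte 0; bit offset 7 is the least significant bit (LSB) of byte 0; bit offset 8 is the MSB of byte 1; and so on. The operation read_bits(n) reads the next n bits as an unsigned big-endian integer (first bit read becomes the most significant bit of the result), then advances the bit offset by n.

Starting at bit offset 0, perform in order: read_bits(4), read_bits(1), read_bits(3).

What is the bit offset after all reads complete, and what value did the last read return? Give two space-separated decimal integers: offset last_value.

Answer: 8 3

Derivation:
Read 1: bits[0:4] width=4 -> value=6 (bin 0110); offset now 4 = byte 0 bit 4; 20 bits remain
Read 2: bits[4:5] width=1 -> value=1 (bin 1); offset now 5 = byte 0 bit 5; 19 bits remain
Read 3: bits[5:8] width=3 -> value=3 (bin 011); offset now 8 = byte 1 bit 0; 16 bits remain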